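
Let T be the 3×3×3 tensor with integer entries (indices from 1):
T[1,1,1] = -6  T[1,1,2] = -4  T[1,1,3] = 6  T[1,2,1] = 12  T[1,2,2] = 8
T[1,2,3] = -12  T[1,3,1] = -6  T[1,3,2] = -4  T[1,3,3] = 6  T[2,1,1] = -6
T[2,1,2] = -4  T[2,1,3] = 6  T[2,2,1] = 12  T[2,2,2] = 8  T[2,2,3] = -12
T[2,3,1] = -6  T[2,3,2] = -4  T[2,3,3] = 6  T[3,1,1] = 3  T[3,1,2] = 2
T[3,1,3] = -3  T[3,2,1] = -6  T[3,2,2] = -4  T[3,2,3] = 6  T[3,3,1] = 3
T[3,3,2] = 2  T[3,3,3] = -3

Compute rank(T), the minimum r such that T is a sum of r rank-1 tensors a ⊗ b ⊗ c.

1

Lower bound: T ≠ 0 (e.g. T[1,1,1] = -6), so rank(T) ≥ 1.
Upper bound: if T = a ⊗ b ⊗ c then every fibre of T is a multiple of the corresponding factor, so read the factors off the fibres through the nonzero entry T[1,1,1] = -6.
The mode-1 fibre T[:,1,1] = [-6, -6, 3] gives a = [2, 2, -1] (primitive direction); the mode-2 fibre T[1,:,1] = [-6, 12, -6] gives b = [1, -2, 1]; then c[k] = T[1,1,k] / (a[1]·b[1]) = [-6, -4, 6] / 2 = [-3, -2, 3].
Expanding [2, 2, -1] ⊗ [1, -2, 1] ⊗ [-3, -2, 3] reproduces all 27 entries of T, so T = [2, 2, -1] ⊗ [1, -2, 1] ⊗ [-3, -2, 3] and rank(T) ≤ 1.
These bounds meet, so rank(T) = 1.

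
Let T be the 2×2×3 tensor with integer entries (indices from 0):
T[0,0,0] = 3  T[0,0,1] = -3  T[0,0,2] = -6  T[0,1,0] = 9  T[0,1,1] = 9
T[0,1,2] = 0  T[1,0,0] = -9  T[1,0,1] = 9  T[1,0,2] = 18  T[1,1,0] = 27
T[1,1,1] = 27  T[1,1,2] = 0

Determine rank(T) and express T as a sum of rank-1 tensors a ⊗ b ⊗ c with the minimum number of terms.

Lower bound: the mode-2 unfolding of T (rows indexed by j, columns by (i,k) = (0,0), (0,1), (0,2), (1,0), (1,1), (1,2)) is [[3, -3, -6, -9, 9, 18], [9, 9, 0, 27, 27, 0]].
There the 2×2 minor on rows j ∈ {0, 1}, columns (i,k) ∈ {(0,0), (0,1)} is det [[3, -3], [9, 9]] = 54 ≠ 0, so this unfolding has rank ≥ 2; CP rank is at least every unfolding rank, so rank(T) ≥ 2. (Unfolding ranks only ever bound the CP rank from below — rank(T) can be strictly larger than all of them — so the matching upper bound has to come from an explicit 2-term decomposition.)
Upper bound — finding two terms. Write S_k = T[:,:,k] for the frontal slices: S₀ = [[3, 9], [-9, 27]], S₁ = [[-3, 9], [9, 27]], S₂ = [[-6, 0], [18, 0]].
If T = a₁ ⊗ b₁ ⊗ c₁ + a₂ ⊗ b₂ ⊗ c₂ then each S_k = c₁[k]·a₁b₁ᵀ + c₂[k]·a₂b₂ᵀ. S₀ and S₁ are linearly independent, so a₁b₁ᵀ and a₂b₂ᵀ must span the same plane of matrices: they are the rank-1 matrices of the form x·S₀ + y·S₁.
det(x·S₀ + y·S₁) is 162·x² − 162·y² = 162·(x − y)(x + y), vanishing at (x:y) = (1:1) and (1:-1).
M₁ = S₀ + S₁ = [[0, 18], [0, 54]] = 18·(1, 3)(0, 1)ᵀ and M₂ = S₀ − S₁ = [[6, 0], [-18, 0]] = 6·(1, -3)(1, 0)ᵀ, so take a₁ = (1, 3), b₁ = (0, 1), a₂ = (1, -3), b₂ = (1, 0).
Each slice is an integer combination of E₁ = a₁b₁ᵀ and E₂ = a₂b₂ᵀ: S₀ = 9·E₁ + 3·E₂, S₁ = 9·E₁ − 3·E₂, S₂ = −6·E₂; reading off coefficients, c₁ = (9, 9, 0) and c₂ = (3, -3, -6).
Hence T = (1, 3) ⊗ (0, 1) ⊗ (9, 9, 0) + (1, -3) ⊗ (1, 0) ⊗ (3, -3, -6), so rank(T) ≤ 2.
These bounds meet, so rank(T) = 2.

rank(T) = 2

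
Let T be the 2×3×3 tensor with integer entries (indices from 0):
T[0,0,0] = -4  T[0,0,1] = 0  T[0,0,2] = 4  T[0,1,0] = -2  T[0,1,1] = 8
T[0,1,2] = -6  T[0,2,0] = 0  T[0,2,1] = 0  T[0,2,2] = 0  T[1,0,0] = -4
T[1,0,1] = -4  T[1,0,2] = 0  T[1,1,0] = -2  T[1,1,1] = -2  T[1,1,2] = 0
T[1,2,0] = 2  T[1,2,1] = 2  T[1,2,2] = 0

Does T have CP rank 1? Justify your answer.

The mode-2 unfolding of T (rows indexed by j, columns by (i,k) = (0,0), (0,1), (0,2), (1,0), (1,1), (1,2)) is [[-4, 0, 4, -4, -4, 0], [-2, 8, -6, -2, -2, 0], [0, 0, 0, 2, 2, 0]].
There the 3×3 minor on rows j ∈ {0, 1, 2}, columns (i,k) ∈ {(0,0), (0,1), (1,0)} is det [[-4, 0, -4], [-2, 8, -2], [0, 0, 2]] = -64 ≠ 0, so this unfolding has rank ≥ 3; CP rank is at least every unfolding rank, so rank(T) ≥ 3.
In particular rank(T) ≥ 3 > 1, so T is not rank-1.

No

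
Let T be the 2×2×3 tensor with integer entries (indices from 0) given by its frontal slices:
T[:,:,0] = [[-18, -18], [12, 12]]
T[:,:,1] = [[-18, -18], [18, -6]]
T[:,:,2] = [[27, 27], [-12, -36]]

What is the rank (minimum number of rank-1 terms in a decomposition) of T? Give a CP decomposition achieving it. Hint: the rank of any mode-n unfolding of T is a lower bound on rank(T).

Lower bound: the mode-1 unfolding of T (rows indexed by i, columns by (j,k) = (0,0), (0,1), (0,2), (1,0), (1,1), (1,2)) is [[-18, -18, 27, -18, -18, 27], [12, 18, -12, 12, -6, -36]].
There the 2×2 minor on rows i ∈ {0, 1}, columns (j,k) ∈ {(0,0), (0,1)} is det [[-18, -18], [12, 18]] = -108 ≠ 0, so this unfolding has rank ≥ 2; CP rank is at least every unfolding rank, so rank(T) ≥ 2. (This is only a lower bound: in general the CP rank may exceed every unfolding rank, so we still need to exhibit 2 rank-1 terms summing to T.)
Upper bound — finding two terms. Write S_k = T[:,:,k] for the frontal slices: S₀ = [[-18, -18], [12, 12]], S₁ = [[-18, -18], [18, -6]], S₂ = [[27, 27], [-12, -36]].
If T = a₁ ⊗ b₁ ⊗ c₁ + a₂ ⊗ b₂ ⊗ c₂ then each S_k = c₁[k]·a₁b₁ᵀ + c₂[k]·a₂b₂ᵀ. S₀ and S₁ are linearly independent, so a₁b₁ᵀ and a₂b₂ᵀ must span the same plane of matrices: they are the rank-1 matrices of the form x·S₀ + y·S₁.
det(x·S₀ + y·S₁) is 432·xy + 432·y² = 432·(y)(x + y), vanishing at (x:y) = (1:0) and (1:-1).
M₁ = S₀ = [[-18, -18], [12, 12]] = (-6)·(3, -2)(1, 1)ᵀ and M₂ = S₀ − S₁ = [[0, 0], [-6, 18]] = (-6)·(0, 1)(1, -3)ᵀ, so take a₁ = (3, -2), b₁ = (1, 1), a₂ = (0, 1), b₂ = (1, -3).
Each slice is an integer combination of E₁ = a₁b₁ᵀ and E₂ = a₂b₂ᵀ: S₀ = −6·E₁, S₁ = −6·E₁ + 6·E₂, S₂ = 9·E₁ + 6·E₂; reading off coefficients, c₁ = (-6, -6, 9) and c₂ = (0, 6, 6).
Hence T = (3, -2) ⊗ (1, 1) ⊗ (-6, -6, 9) + (0, 1) ⊗ (1, -3) ⊗ (0, 6, 6), so rank(T) ≤ 2.
These bounds meet, so rank(T) = 2.

rank(T) = 2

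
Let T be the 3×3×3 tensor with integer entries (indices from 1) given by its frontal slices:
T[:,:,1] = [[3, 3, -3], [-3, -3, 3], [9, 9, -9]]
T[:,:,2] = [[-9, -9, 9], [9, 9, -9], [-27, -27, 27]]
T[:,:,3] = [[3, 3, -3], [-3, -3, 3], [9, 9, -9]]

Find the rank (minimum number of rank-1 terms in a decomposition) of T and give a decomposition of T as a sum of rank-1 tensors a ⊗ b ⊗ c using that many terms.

rank(T) = 1

Lower bound: T ≠ 0 (e.g. T[1,1,1] = 3), so rank(T) ≥ 1.
Upper bound: if T = a ⊗ b ⊗ c then every fibre of T is a multiple of the corresponding factor, so read the factors off the fibres through the nonzero entry T[1,1,1] = 3.
The mode-1 fibre T[:,1,1] = [3, -3, 9] gives a = [1, -1, 3] (primitive direction); the mode-2 fibre T[1,:,1] = [3, 3, -3] gives b = [1, 1, -1]; then c[k] = T[1,1,k] / (a[1]·b[1]) = [3, -9, 3] / 1 = [3, -9, 3].
Expanding [1, -1, 3] ⊗ [1, 1, -1] ⊗ [3, -9, 3] reproduces all 27 entries of T, so T = [1, -1, 3] ⊗ [1, 1, -1] ⊗ [3, -9, 3] and rank(T) ≤ 1.
These bounds meet, so rank(T) = 1.
Check entry T[2,1,2] = 9: (-1)·(1)·(-9) = 9.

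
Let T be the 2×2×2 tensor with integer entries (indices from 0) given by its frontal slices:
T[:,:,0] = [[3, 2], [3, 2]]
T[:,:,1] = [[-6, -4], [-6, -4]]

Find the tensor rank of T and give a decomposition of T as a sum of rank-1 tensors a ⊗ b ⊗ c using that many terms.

rank(T) = 1

Lower bound: T ≠ 0 (e.g. T[0,0,0] = 3), so rank(T) ≥ 1.
Upper bound: if T = a ⊗ b ⊗ c then every fibre of T is a multiple of the corresponding factor, so read the factors off the fibres through the nonzero entry T[0,0,0] = 3.
The mode-1 fibre T[:,0,0] = [3, 3] gives a = (1, 1) (primitive direction); the mode-2 fibre T[0,:,0] = [3, 2] gives b = (3, 2); then c[k] = T[0,0,k] / (a[0]·b[0]) = [3, -6] / 3 = (1, -2).
Expanding (1, 1) ⊗ (3, 2) ⊗ (1, -2) reproduces all 8 entries of T, so T = (1, 1) ⊗ (3, 2) ⊗ (1, -2) and rank(T) ≤ 1.
These bounds meet, so rank(T) = 1.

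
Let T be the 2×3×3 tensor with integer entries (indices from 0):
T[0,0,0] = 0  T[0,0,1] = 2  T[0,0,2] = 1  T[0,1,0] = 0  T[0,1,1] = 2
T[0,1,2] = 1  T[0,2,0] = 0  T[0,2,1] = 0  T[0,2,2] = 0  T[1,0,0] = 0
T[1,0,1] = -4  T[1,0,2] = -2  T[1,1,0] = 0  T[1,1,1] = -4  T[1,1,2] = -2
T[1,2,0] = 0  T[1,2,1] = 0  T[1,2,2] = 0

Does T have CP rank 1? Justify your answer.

If T = a ⊗ b ⊗ c then every fibre of T is a multiple of the corresponding factor, so read the factors off the fibres through the nonzero entry T[0,0,1] = 2.
The mode-1 fibre T[:,0,1] = [2, -4] gives a = [1, -2] (primitive direction); the mode-2 fibre T[0,:,1] = [2, 2, 0] gives b = [1, 1, 0]; then c[k] = T[0,0,k] / (a[0]·b[0]) = [0, 2, 1] / 1 = [0, 2, 1].
Expanding [1, -2] ⊗ [1, 1, 0] ⊗ [0, 2, 1] reproduces all 18 entries of T, so T = [1, -2] ⊗ [1, 1, 0] ⊗ [0, 2, 1] and rank(T) ≤ 1.
Equivalently every frontal slice T[:,:,k] is c[k] times the rank-1 matrix [1, -2] ⊗ [1, 1, 0]. So T has rank 1 (it is nonzero).

Yes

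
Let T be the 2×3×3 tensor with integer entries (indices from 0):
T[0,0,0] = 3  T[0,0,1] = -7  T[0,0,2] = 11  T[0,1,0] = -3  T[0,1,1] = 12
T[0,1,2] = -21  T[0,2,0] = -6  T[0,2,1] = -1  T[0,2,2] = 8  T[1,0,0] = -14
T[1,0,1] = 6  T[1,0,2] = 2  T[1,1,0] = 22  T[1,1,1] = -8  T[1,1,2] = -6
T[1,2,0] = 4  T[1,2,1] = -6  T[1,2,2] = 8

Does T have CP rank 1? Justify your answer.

No

The mode-3 unfolding of T (rows indexed by k, columns by (i,j) = (0,0), (0,1), (0,2), (1,0), (1,1), (1,2)) is [[3, -3, -6, -14, 22, 4], [-7, 12, -1, 6, -8, -6], [11, -21, 8, 2, -6, 8]].
There the 2×2 minor on rows k ∈ {0, 1}, columns (i,j) ∈ {(0,0), (0,1)} is det [[3, -3], [-7, 12]] = 15 ≠ 0, so this unfolding has rank ≥ 2; CP rank is at least every unfolding rank, so rank(T) ≥ 2.
In particular rank(T) ≥ 2 > 1, so T is not rank-1.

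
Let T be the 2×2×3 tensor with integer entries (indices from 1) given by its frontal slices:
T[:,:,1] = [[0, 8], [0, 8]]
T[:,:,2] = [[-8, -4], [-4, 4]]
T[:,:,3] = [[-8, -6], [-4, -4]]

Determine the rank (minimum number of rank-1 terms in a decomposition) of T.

Lower bound: the mode-3 unfolding of T (rows indexed by k, columns by (i,j) = (1,1), (1,2), (2,1), (2,2)) is [[0, 8, 0, 8], [-8, -4, -4, 4], [-8, -6, -4, -4]].
There the 3×3 minor on rows k ∈ {1, 2, 3}, columns (i,j) ∈ {(1,1), (1,2), (2,2)} is det [[0, 8, 8], [-8, -4, 4], [-8, -6, -4]] = -384 ≠ 0, so this unfolding has rank ≥ 3; CP rank is at least every unfolding rank, so rank(T) ≥ 3. (Unfolding ranks only ever bound the CP rank from below — rank(T) can be strictly larger than all of them — so the matching upper bound has to come from an explicit 3-term decomposition.)
Upper bound: T is a sum of 3 rank-1 terms, T = (1, 1) ⊗ (0, 1) ⊗ (8, 0, 4) + (1, 2) ⊗ (0, 1) ⊗ (0, 4, -2) + (2, 1) ⊗ (1, 1) ⊗ (0, -4, -4) (written with every a and b primitive with positive leading entry and the scale carried by c; CP decompositions are not unique, and this one is verified by expanding entrywise), so rank(T) ≤ 3.
These bounds meet, so rank(T) = 3.

3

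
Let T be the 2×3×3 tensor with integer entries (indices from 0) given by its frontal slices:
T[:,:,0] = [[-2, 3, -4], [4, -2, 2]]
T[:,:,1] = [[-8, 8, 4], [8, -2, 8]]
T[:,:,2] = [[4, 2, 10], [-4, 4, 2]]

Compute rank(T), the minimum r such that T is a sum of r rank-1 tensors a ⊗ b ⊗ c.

3

Lower bound: the mode-3 unfolding of T (rows indexed by k, columns by (i,j) = (0,0), (0,1), (0,2), (1,0), (1,1), (1,2)) is [[-2, 3, -4, 4, -2, 2], [-8, 8, 4, 8, -2, 8], [4, 2, 10, -4, 4, 2]].
There the 3×3 minor on rows k ∈ {0, 1, 2}, columns (i,j) ∈ {(0,0), (0,1), (0,2)} is det [[-2, 3, -4], [-8, 8, 4], [4, 2, 10]] = 336 ≠ 0, so this unfolding has rank ≥ 3; CP rank is at least every unfolding rank, so rank(T) ≥ 3. (Flattening ranks never certify an upper bound on CP rank; for that we must actually write T with 3 rank-1 terms.)
Upper bound: T is a sum of 3 rank-1 terms, T = [1, -1] ⊗ [2, -1, 1] ⊗ [-2, -4, 2] + [1, 0] ⊗ [2, 1, -2] ⊗ [1, 0, 0] + [2, 1] ⊗ [0, 1, 2] ⊗ [0, 2, 2] (one valid choice — decompositions are not unique — normalised so each a, b is primitive with positive first nonzero entry; check it by expanding all entries), so rank(T) ≤ 3.
These bounds meet, so rank(T) = 3.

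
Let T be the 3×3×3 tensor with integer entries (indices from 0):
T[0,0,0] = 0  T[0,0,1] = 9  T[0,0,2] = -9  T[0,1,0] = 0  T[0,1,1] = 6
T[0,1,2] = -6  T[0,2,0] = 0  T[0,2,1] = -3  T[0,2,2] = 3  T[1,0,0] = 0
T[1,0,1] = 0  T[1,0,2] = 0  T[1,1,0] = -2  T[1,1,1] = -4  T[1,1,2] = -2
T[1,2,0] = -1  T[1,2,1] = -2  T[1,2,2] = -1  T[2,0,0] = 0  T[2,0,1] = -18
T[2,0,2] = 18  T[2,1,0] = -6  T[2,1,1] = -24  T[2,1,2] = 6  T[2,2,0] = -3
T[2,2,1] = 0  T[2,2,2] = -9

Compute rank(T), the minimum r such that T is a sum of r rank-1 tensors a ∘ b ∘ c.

2

Lower bound: in the mode-1 unfolding of T (rows indexed by i, columns by (j,k)) the 2×2 minor on rows i ∈ {0, 1}, columns (j,k) ∈ {(0,1), (1,0)} is det [[9, 0], [0, -2]] = -18 ≠ 0, so that unfolding has rank ≥ 2 and hence rank(T) ≥ 2 (CP rank is at least every unfolding rank, though it can be larger).
Upper bound: with S_k = T[:,:,k], the two rank-1 terms a₁b₁ᵀ, a₂b₂ᵀ are the rank-1 members of the pencil x·S₀ + y·S₁.
The 2×2 minor of x·S₀ + y·S₁ on rows {0,1}, columns {0,1} is −18·xy − 36·y² = (-18)·(x + 2·y)(y), vanishing at (x:y) = (2:-1) and (1:0).
M₁ = 2·S₀ − S₁ = [[-9, -6, 3], [0, 0, 0], [18, 12, -6]] = (-3)·[1, 0, -2][3, 2, -1]ᵀ and M₂ = S₀ = [[0, 0, 0], [0, -2, -1], [0, -6, -3]] = −[0, 1, 3][0, 2, 1]ᵀ, so take a₁ = [1, 0, -2], b₁ = [3, 2, -1], a₂ = [0, 1, 3], b₂ = [0, 2, 1].
Each slice is an integer combination of E₁ = a₁b₁ᵀ and E₂ = a₂b₂ᵀ: S₀ = −E₂, S₁ = 3·E₁ − 2·E₂, S₂ = −3·E₁ − E₂; reading off coefficients, c₁ = [0, 3, -3] and c₂ = [-1, -2, -1].
Hence T = [1, 0, -2] ∘ [3, 2, -1] ∘ [0, 3, -3] + [0, 1, 3] ∘ [0, 2, 1] ∘ [-1, -2, -1], so rank(T) ≤ 2.
These bounds meet, so rank(T) = 2.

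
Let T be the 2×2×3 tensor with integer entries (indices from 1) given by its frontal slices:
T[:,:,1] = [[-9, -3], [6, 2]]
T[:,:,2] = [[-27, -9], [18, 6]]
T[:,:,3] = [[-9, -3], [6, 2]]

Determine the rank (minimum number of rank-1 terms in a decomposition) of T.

Lower bound: T ≠ 0 (e.g. T[1,1,1] = -9), so rank(T) ≥ 1.
Upper bound: if T = a ⊗ b ⊗ c then every fibre of T is a multiple of the corresponding factor, so read the factors off the fibres through the nonzero entry T[1,1,1] = -9.
The mode-1 fibre T[:,1,1] = [-9, 6] gives a = [3, -2] (primitive direction); the mode-2 fibre T[1,:,1] = [-9, -3] gives b = [3, 1]; then c[k] = T[1,1,k] / (a[1]·b[1]) = [-9, -27, -9] / 9 = [-1, -3, -1].
Expanding [3, -2] ⊗ [3, 1] ⊗ [-1, -3, -1] reproduces all 12 entries of T, so T = [3, -2] ⊗ [3, 1] ⊗ [-1, -3, -1] and rank(T) ≤ 1.
These bounds meet, so rank(T) = 1.

1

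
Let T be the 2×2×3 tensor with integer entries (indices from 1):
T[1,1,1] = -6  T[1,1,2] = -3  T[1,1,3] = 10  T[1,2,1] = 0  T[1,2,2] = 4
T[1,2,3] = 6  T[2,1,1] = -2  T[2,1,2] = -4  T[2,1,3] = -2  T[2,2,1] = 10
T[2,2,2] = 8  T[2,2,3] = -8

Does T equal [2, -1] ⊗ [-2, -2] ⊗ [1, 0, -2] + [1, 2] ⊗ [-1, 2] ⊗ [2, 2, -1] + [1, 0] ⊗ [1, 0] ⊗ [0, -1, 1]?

Reconstruct entrywise from the claimed factors. For example, T[2,1,3] = -2 and Σₗ aₗ[2]bₗ[1]cₗ[3] = (-1)·(-2)·(-2) + (2)·(-1)·(-1) + (0)·(1)·(1) = -2; checking all 12 entries, every one matches. The claim holds.

Yes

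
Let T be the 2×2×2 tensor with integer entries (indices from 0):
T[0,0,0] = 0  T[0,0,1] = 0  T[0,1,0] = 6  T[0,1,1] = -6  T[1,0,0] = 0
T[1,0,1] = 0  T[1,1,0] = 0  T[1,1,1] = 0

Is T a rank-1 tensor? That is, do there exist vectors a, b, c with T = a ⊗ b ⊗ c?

Yes

The mode-1 fibre T[:,1,0] = [6, 0] gives a = [1, 0] (primitive direction); the mode-2 fibre T[0,:,0] = [0, 6] gives b = [0, 1]; then c[k] = T[0,1,k] / (a[0]·b[1]) = [6, -6] / 1 = [6, -6].
Expanding [1, 0] ⊗ [0, 1] ⊗ [6, -6] reproduces all 8 entries of T, so T = [1, 0] ⊗ [0, 1] ⊗ [6, -6] and rank(T) ≤ 1.
Equivalently every frontal slice T[:,:,k] is c[k] times the rank-1 matrix [1, 0] ⊗ [0, 1]. So T has rank 1 (it is nonzero).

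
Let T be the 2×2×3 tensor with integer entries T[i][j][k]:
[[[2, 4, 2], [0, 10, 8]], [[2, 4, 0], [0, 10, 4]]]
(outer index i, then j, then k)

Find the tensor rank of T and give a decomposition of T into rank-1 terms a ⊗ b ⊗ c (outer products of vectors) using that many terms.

Lower bound: the mode-3 unfolding of T (rows indexed by k, columns by (i,j) = (0,0), (0,1), (1,0), (1,1)) is [[2, 0, 2, 0], [4, 10, 4, 10], [2, 8, 0, 4]].
There the 3×3 minor on rows k ∈ {0, 1, 2}, columns (i,j) ∈ {(0,0), (0,1), (1,0)} is det [[2, 0, 2], [4, 10, 4], [2, 8, 0]] = -40 ≠ 0, so this unfolding has rank ≥ 3; CP rank is at least every unfolding rank, so rank(T) ≥ 3. (Unfolding ranks only ever bound the CP rank from below — rank(T) can be strictly larger than all of them — so the matching upper bound has to come from an explicit 3-term decomposition.)
Upper bound: T is a sum of 3 rank-1 terms, T = [1, 0] ⊗ [1, 2] ⊗ [0, 0, 2] + [1, 1] ⊗ [0, 1] ⊗ [-4, 2, 4] + [1, 1] ⊗ [1, 2] ⊗ [2, 4, 0] (written with every a and b primitive with positive leading entry and the scale carried by c; CP decompositions are not unique, and this one is verified by expanding entrywise), so rank(T) ≤ 3.
These bounds meet, so rank(T) = 3.
Check entry T[0,1,2] = 8: (1)·(2)·(2) + (1)·(1)·(4) + (1)·(2)·(0) = 8.

rank(T) = 3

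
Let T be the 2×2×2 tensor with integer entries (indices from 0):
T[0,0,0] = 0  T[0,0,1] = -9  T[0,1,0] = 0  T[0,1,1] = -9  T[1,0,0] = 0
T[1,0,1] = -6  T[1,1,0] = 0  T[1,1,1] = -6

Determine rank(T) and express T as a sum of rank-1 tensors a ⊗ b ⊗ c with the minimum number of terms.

Lower bound: T ≠ 0 (e.g. T[0,0,1] = -9), so rank(T) ≥ 1.
Upper bound: if T = a ⊗ b ⊗ c then every fibre of T is a multiple of the corresponding factor, so read the factors off the fibres through the nonzero entry T[0,0,1] = -9.
The mode-1 fibre T[:,0,1] = [-9, -6] gives a = [3, 2] (primitive direction); the mode-2 fibre T[0,:,1] = [-9, -9] gives b = [1, 1]; then c[k] = T[0,0,k] / (a[0]·b[0]) = [0, -9] / 3 = [0, -3].
Expanding [3, 2] ⊗ [1, 1] ⊗ [0, -3] reproduces all 8 entries of T, so T = [3, 2] ⊗ [1, 1] ⊗ [0, -3] and rank(T) ≤ 1.
These bounds meet, so rank(T) = 1.

rank(T) = 1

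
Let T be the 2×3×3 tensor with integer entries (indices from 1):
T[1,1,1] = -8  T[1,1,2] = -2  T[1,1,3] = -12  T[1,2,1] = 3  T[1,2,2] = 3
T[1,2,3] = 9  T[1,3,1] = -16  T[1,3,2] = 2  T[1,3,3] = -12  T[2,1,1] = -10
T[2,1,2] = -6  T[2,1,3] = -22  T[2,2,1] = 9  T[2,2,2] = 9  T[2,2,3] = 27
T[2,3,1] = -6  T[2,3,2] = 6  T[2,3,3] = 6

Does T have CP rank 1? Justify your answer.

No

The mode-3 unfolding of T (rows indexed by k, columns by (i,j) = (1,1), (1,2), (1,3), (2,1), (2,2), (2,3)) is [[-8, 3, -16, -10, 9, -6], [-2, 3, 2, -6, 9, 6], [-12, 9, -12, -22, 27, 6]].
There the 2×2 minor on rows k ∈ {1, 2}, columns (i,j) ∈ {(1,1), (1,2)} is det [[-8, 3], [-2, 3]] = -18 ≠ 0, so this unfolding has rank ≥ 2; CP rank is at least every unfolding rank, so rank(T) ≥ 2.
In particular rank(T) ≥ 2 > 1, so T is not rank-1.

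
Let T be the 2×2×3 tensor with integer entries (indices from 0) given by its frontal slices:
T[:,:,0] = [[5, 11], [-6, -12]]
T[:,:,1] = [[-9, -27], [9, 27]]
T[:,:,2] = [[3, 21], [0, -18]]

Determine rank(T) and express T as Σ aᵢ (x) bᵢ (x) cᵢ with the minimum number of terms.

rank(T) = 2

Lower bound: the mode-3 unfolding of T (rows indexed by k, columns by (i,j) = (0,0), (0,1), (1,0), (1,1)) is [[5, 11, -6, -12], [-9, -27, 9, 27], [3, 21, 0, -18]].
There the 2×2 minor on rows k ∈ {0, 1}, columns (i,j) ∈ {(0,0), (0,1)} is det [[5, 11], [-9, -27]] = -36 ≠ 0, so this unfolding has rank ≥ 2; CP rank is at least every unfolding rank, so rank(T) ≥ 2. (Flattening ranks never certify an upper bound on CP rank; for that we must actually write T with 2 rank-1 terms.)
Upper bound — finding two terms. Write S_k = T[:,:,k] for the frontal slices: S₀ = [[5, 11], [-6, -12]], S₁ = [[-9, -27], [9, 27]], S₂ = [[3, 21], [0, -18]].
If T = a₁ (x) b₁ (x) c₁ + a₂ (x) b₂ (x) c₂ then each S_k = c₁[k]·a₁b₁ᵀ + c₂[k]·a₂b₂ᵀ. S₀ and S₁ are linearly independent, so a₁b₁ᵀ and a₂b₂ᵀ must span the same plane of matrices: they are the rank-1 matrices of the form x·S₀ + y·S₁.
det(x·S₀ + y·S₁) is 6·x² − 18·xy = 6·(x − 3·y)(x), vanishing at (x:y) = (3:1) and (0:1).
M₁ = 3·S₀ + S₁ = [[6, 6], [-9, -9]] = 3·[2, -3][1, 1]ᵀ and M₂ = S₁ = [[-9, -27], [9, 27]] = (-9)·[1, -1][1, 3]ᵀ, so take a₁ = [2, -3], b₁ = [1, 1], a₂ = [1, -1], b₂ = [1, 3].
Each slice is an integer combination of E₁ = a₁b₁ᵀ and E₂ = a₂b₂ᵀ: S₀ = E₁ + 3·E₂, S₁ = −9·E₂, S₂ = −3·E₁ + 9·E₂; reading off coefficients, c₁ = [1, 0, -3] and c₂ = [3, -9, 9].
Hence T = [2, -3] (x) [1, 1] (x) [1, 0, -3] + [1, -1] (x) [1, 3] (x) [3, -9, 9], so rank(T) ≤ 2.
These bounds meet, so rank(T) = 2.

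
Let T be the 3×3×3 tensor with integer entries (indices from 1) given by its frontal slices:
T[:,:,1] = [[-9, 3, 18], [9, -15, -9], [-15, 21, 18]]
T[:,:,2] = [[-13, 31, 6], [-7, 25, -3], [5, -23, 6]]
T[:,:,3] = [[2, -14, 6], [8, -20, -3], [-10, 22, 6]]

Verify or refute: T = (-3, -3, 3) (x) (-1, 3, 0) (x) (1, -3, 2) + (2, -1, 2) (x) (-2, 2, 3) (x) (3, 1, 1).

Reconstruct entrywise from the claimed factors. For example, T[1,3,1] = 18 and Σₗ aₗ[1]bₗ[3]cₗ[1] = (-3)·(0)·(1) + (2)·(3)·(3) = 18; checking all 27 entries, every one matches. The claim holds.

Yes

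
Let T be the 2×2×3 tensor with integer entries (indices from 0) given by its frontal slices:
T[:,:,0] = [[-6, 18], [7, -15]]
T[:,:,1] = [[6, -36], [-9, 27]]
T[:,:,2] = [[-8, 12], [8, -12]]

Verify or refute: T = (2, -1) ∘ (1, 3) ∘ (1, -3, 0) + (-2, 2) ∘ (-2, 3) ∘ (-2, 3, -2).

Reconstruct entrywise from the claimed factors. For example, T[0,0,0] = -6 and Σₗ aₗ[0]bₗ[0]cₗ[0] = (2)·(1)·(1) + (-2)·(-2)·(-2) = -6; checking all 12 entries, every one matches. The claim holds.

Yes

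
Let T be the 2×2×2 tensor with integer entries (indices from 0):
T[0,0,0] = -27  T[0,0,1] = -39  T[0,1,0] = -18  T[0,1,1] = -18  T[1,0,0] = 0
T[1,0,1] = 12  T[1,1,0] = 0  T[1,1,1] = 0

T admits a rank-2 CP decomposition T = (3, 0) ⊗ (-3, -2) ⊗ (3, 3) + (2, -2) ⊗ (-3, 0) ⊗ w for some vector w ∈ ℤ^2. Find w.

w = (0, 2)

Subtract the known terms from T to get the rank-1 residual R = (2, -2) ⊗ (-3, 0) ⊗ w, so R[i,j,k] = a[i]·b[j]·w[k]. Pick indices with nonzero a[0]·b[0] = (2)·(-3) = -6. Only the fibre through (0,0,·) is needed: R[0,0,:] = T[0,0,:] − Σₗ aₗ[0]bₗ[0]cₗ = [-27, -39] − (3)·(-3)·(3, 3) = [0, -12]. Then w[k] = R[0,0,k] / -6 for each k, giving w = [0, -12] / -6 = (0, 2).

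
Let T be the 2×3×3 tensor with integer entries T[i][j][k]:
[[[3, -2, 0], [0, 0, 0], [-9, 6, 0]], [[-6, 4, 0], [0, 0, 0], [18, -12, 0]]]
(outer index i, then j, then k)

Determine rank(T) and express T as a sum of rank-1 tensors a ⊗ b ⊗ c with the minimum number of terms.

rank(T) = 1

Lower bound: T ≠ 0 (e.g. T[0,0,0] = 3), so rank(T) ≥ 1.
Upper bound: if T = a ⊗ b ⊗ c then every fibre of T is a multiple of the corresponding factor, so read the factors off the fibres through the nonzero entry T[0,0,0] = 3.
The mode-1 fibre T[:,0,0] = [3, -6] gives a = [1, -2] (primitive direction); the mode-2 fibre T[0,:,0] = [3, 0, -9] gives b = [1, 0, -3]; then c[k] = T[0,0,k] / (a[0]·b[0]) = [3, -2, 0] / 1 = [3, -2, 0].
Expanding [1, -2] ⊗ [1, 0, -3] ⊗ [3, -2, 0] reproduces all 18 entries of T, so T = [1, -2] ⊗ [1, 0, -3] ⊗ [3, -2, 0] and rank(T) ≤ 1.
These bounds meet, so rank(T) = 1.
Check entry T[1,1,1] = 0: (-2)·(0)·(-2) = 0.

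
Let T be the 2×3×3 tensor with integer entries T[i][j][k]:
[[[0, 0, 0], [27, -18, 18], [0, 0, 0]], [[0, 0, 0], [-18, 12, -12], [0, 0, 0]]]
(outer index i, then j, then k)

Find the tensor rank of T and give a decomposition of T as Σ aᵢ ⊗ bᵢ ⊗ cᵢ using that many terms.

Lower bound: T ≠ 0 (e.g. T[0,1,0] = 27), so rank(T) ≥ 1.
Upper bound: if T = a ⊗ b ⊗ c then every fibre of T is a multiple of the corresponding factor, so read the factors off the fibres through the nonzero entry T[0,1,0] = 27.
The mode-1 fibre T[:,1,0] = [27, -18] gives a = (3, -2) (primitive direction); the mode-2 fibre T[0,:,0] = [0, 27, 0] gives b = (0, 1, 0); then c[k] = T[0,1,k] / (a[0]·b[1]) = [27, -18, 18] / 3 = (9, -6, 6).
Expanding (3, -2) ⊗ (0, 1, 0) ⊗ (9, -6, 6) reproduces all 18 entries of T, so T = (3, -2) ⊗ (0, 1, 0) ⊗ (9, -6, 6) and rank(T) ≤ 1.
These bounds meet, so rank(T) = 1.
Check entry T[1,1,2] = -12: (-2)·(1)·(6) = -12.

rank(T) = 1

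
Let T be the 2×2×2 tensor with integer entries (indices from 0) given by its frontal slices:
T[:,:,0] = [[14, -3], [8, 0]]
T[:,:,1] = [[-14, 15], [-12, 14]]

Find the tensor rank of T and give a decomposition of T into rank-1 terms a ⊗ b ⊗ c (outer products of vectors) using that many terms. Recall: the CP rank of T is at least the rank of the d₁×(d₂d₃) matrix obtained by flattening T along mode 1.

Lower bound: in the mode-3 unfolding of T (rows indexed by k, columns by (i,j)) the 2×2 minor on rows k ∈ {0, 1}, columns (i,j) ∈ {(0,0), (0,1)} is det [[14, -3], [-14, 15]] = 168 ≠ 0, so that unfolding has rank ≥ 2 and hence rank(T) ≥ 2 (CP rank is at least every unfolding rank, though it can be larger).
Upper bound: with S_k = T[:,:,k], the two rank-1 terms a₁b₁ᵀ, a₂b₂ᵀ are the rank-1 members of the pencil x·S₀ + y·S₁.
det(x·S₀ + y·S₁) is 24·x² + 40·xy − 16·y² = 8·(x + 2·y)(3·x − y), vanishing at (x:y) = (2:-1) and (1:3).
M₁ = 2·S₀ − S₁ = [[42, -21], [28, -14]] = 7·[3, 2][2, -1]ᵀ and M₂ = S₀ + 3·S₁ = [[-28, 42], [-28, 42]] = (-14)·[1, 1][2, -3]ᵀ, so take a₁ = [3, 2], b₁ = [2, -1], a₂ = [1, 1], b₂ = [2, -3].
Each slice is an integer combination of E₁ = a₁b₁ᵀ and E₂ = a₂b₂ᵀ: S₀ = 3·E₁ − 2·E₂, S₁ = −E₁ − 4·E₂; reading off coefficients, c₁ = [3, -1] and c₂ = [-2, -4].
Hence T = [3, 2] ⊗ [2, -1] ⊗ [3, -1] + [1, 1] ⊗ [2, -3] ⊗ [-2, -4], so rank(T) ≤ 2.
These bounds meet, so rank(T) = 2.

rank(T) = 2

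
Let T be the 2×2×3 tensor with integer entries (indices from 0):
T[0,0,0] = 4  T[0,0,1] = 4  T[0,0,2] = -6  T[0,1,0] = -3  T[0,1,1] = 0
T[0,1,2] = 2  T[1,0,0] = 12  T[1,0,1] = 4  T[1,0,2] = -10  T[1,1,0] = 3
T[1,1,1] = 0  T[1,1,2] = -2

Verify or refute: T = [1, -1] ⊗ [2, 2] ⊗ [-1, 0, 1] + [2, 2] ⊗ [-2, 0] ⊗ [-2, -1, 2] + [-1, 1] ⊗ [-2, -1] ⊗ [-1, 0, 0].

Reconstruct entrywise from the claimed factors. For example, T[0,1,2] = 2 and Σₗ aₗ[0]bₗ[1]cₗ[2] = (1)·(2)·(1) + (2)·(0)·(2) + (-1)·(-1)·(0) = 2; checking all 12 entries, every one matches. The claim holds.

Yes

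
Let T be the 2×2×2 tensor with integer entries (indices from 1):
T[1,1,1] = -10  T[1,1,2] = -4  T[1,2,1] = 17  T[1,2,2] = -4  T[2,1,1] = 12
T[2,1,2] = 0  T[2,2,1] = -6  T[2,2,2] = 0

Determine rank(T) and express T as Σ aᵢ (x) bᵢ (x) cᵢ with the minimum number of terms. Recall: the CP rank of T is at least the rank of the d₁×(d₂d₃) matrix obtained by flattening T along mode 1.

Lower bound: the mode-2 unfolding of T (rows indexed by j, columns by (i,k) = (1,1), (1,2), (2,1), (2,2)) is [[-10, -4, 12, 0], [17, -4, -6, 0]].
There the 2×2 minor on rows j ∈ {1, 2}, columns (i,k) ∈ {(1,1), (1,2)} is det [[-10, -4], [17, -4]] = 108 ≠ 0, so this unfolding has rank ≥ 2; CP rank is at least every unfolding rank, so rank(T) ≥ 2. (This is only a lower bound: in general the CP rank may exceed every unfolding rank, so we still need to exhibit 2 rank-1 terms summing to T.)
Upper bound — finding two terms. Write S_k = T[:,:,k] for the frontal slices: S₁ = [[-10, 17], [12, -6]], S₂ = [[-4, -4], [0, 0]].
If T = a₁ (x) b₁ (x) c₁ + a₂ (x) b₂ (x) c₂ then each S_k = c₁[k]·a₁b₁ᵀ + c₂[k]·a₂b₂ᵀ. S₁ and S₂ are linearly independent, so a₁b₁ᵀ and a₂b₂ᵀ must span the same plane of matrices: they are the rank-1 matrices of the form x·S₁ + y·S₂.
det(x·S₁ + y·S₂) is −144·x² + 72·xy = (-72)·(2·x − y)(x), vanishing at (x:y) = (1:2) and (0:1).
M₁ = S₁ + 2·S₂ = [[-18, 9], [12, -6]] = (-3)·[3, -2][2, -1]ᵀ and M₂ = S₂ = [[-4, -4], [0, 0]] = (-4)·[1, 0][1, 1]ᵀ, so take a₁ = [3, -2], b₁ = [2, -1], a₂ = [1, 0], b₂ = [1, 1].
Each slice is an integer combination of E₁ = a₁b₁ᵀ and E₂ = a₂b₂ᵀ: S₁ = −3·E₁ + 8·E₂, S₂ = −4·E₂; reading off coefficients, c₁ = [-3, 0] and c₂ = [8, -4].
Hence T = [3, -2] (x) [2, -1] (x) [-3, 0] + [1, 0] (x) [1, 1] (x) [8, -4], so rank(T) ≤ 2.
These bounds meet, so rank(T) = 2.

rank(T) = 2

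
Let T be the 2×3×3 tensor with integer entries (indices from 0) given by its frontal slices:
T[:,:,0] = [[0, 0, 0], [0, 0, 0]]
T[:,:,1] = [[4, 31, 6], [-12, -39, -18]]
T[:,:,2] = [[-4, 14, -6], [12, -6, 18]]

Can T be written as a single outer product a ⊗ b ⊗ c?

No

The mode-2 unfolding of T (rows indexed by j, columns by (i,k) = (0,0), (0,1), (0,2), (1,0), (1,1), (1,2)) is [[0, 4, -4, 0, -12, 12], [0, 31, 14, 0, -39, -6], [0, 6, -6, 0, -18, 18]].
There the 2×2 minor on rows j ∈ {0, 1}, columns (i,k) ∈ {(0,1), (0,2)} is det [[4, -4], [31, 14]] = 180 ≠ 0, so this unfolding has rank ≥ 2; CP rank is at least every unfolding rank, so rank(T) ≥ 2.
In particular rank(T) ≥ 2 > 1, so T is not rank-1.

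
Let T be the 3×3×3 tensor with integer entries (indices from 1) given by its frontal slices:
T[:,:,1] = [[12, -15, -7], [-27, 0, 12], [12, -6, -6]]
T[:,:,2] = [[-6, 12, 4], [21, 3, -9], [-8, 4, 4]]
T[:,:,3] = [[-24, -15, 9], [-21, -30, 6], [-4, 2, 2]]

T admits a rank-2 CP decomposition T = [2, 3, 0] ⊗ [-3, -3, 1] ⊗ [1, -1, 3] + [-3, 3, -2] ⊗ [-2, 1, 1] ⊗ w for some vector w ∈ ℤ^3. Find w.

Subtract the known terms from T to get the rank-1 residual R = [-3, 3, -2] ⊗ [-2, 1, 1] ⊗ w, so R[i,j,k] = a[i]·b[j]·w[k]. Pick indices with nonzero a[1]·b[1] = (-3)·(-2) = 6. Only the fibre through (1,1,·) is needed: R[1,1,:] = T[1,1,:] − Σₗ aₗ[1]bₗ[1]cₗ = [12, -6, -24] − (2)·(-3)·[1, -1, 3] = [18, -12, -6]. Then w[k] = R[1,1,k] / 6 for each k, giving w = [18, -12, -6] / 6 = [3, -2, -1].

w = [3, -2, -1]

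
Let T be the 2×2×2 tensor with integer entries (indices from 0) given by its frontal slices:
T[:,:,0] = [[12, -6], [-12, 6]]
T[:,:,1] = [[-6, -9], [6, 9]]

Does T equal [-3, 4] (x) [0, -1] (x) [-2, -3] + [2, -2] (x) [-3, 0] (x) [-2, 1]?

No

Reconstruct entry (1,1,0) from the claimed factors: Σₗ aₗ[1]bₗ[1]cₗ[0] = (4)·(-1)·(-2) + (-2)·(0)·(-2) = 8, but T[1,1,0] = 6. The claim is false.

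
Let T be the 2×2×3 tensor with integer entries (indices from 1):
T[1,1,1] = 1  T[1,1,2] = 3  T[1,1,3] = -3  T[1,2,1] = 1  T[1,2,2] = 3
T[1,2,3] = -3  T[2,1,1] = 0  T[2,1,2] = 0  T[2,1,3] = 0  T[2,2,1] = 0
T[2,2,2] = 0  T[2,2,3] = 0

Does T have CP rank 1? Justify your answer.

If T = a ⊗ b ⊗ c then every fibre of T is a multiple of the corresponding factor, so read the factors off the fibres through the nonzero entry T[1,1,1] = 1.
The mode-1 fibre T[:,1,1] = [1, 0] gives a = [1, 0] (primitive direction); the mode-2 fibre T[1,:,1] = [1, 1] gives b = [1, 1]; then c[k] = T[1,1,k] / (a[1]·b[1]) = [1, 3, -3] / 1 = [1, 3, -3].
Expanding [1, 0] ⊗ [1, 1] ⊗ [1, 3, -3] reproduces all 12 entries of T, so T = [1, 0] ⊗ [1, 1] ⊗ [1, 3, -3] and rank(T) ≤ 1.
Equivalently every frontal slice T[:,:,k] is c[k] times the rank-1 matrix [1, 0] ⊗ [1, 1]. So T has rank 1 (it is nonzero).

Yes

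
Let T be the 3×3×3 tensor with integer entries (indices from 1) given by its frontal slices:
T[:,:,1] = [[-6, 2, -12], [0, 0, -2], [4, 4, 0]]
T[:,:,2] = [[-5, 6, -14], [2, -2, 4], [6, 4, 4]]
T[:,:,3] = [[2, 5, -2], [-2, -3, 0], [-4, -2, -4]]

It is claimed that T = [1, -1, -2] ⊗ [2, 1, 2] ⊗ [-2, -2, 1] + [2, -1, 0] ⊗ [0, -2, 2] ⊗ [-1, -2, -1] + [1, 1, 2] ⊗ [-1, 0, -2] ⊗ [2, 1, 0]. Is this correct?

Reconstruct entry (2,1,1) from the claimed factors: Σₗ aₗ[2]bₗ[1]cₗ[1] = (-1)·(2)·(-2) + (-1)·(0)·(-1) + (1)·(-1)·(2) = 2, but T[2,1,1] = 0. The claim is false.

No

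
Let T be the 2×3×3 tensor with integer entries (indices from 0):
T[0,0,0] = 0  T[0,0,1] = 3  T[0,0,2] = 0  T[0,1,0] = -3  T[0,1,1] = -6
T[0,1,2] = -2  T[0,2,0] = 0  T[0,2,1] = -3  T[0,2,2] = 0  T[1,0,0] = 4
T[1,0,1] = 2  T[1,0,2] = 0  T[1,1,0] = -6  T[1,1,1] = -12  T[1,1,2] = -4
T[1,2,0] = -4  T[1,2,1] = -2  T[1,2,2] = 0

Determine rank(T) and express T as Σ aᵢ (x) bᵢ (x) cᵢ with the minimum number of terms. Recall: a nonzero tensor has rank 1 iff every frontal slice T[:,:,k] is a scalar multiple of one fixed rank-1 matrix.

Lower bound: in the mode-3 unfolding of T (rows indexed by k, columns by (i,j)) the 3×3 minor on rows k ∈ {0, 1, 2}, columns (i,j) ∈ {(0,0), (0,1), (1,0)} is det [[0, -3, 4], [3, -6, 2], [0, -2, 0]] = -24 ≠ 0, so that unfolding has rank ≥ 3 and hence rank(T) ≥ 3 (CP rank is at least every unfolding rank, though it can be larger).
Upper bound: T is a sum of 3 rank-1 terms, T = [1, -2] (x) [1, 0, -1] (x) [-1, 1, 0] + [1, 2] (x) [0, 1, 0] (x) [-1, -2, -2] + [1, 2] (x) [1, -2, -1] (x) [1, 2, 0] (written with every a and b primitive with positive leading entry and the scale carried by c; CP decompositions are not unique, and this one is verified by expanding entrywise), so rank(T) ≤ 3.
These bounds meet, so rank(T) = 3.

rank(T) = 3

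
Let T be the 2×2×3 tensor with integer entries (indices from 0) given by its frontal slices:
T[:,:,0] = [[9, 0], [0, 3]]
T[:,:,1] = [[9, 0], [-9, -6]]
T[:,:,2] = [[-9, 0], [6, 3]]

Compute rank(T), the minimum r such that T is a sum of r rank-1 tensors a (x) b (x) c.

2

Lower bound: the mode-2 unfolding of T (rows indexed by j, columns by (i,k) = (0,0), (0,1), (0,2), (1,0), (1,1), (1,2)) is [[9, 9, -9, 0, -9, 6], [0, 0, 0, 3, -6, 3]].
There the 2×2 minor on rows j ∈ {0, 1}, columns (i,k) ∈ {(0,0), (1,0)} is det [[9, 0], [0, 3]] = 27 ≠ 0, so this unfolding has rank ≥ 2; CP rank is at least every unfolding rank, so rank(T) ≥ 2. (This is only a lower bound: in general the CP rank may exceed every unfolding rank, so we still need to exhibit 2 rank-1 terms summing to T.)
Upper bound — finding two terms. Write S_k = T[:,:,k] for the frontal slices: S₀ = [[9, 0], [0, 3]], S₁ = [[9, 0], [-9, -6]], S₂ = [[-9, 0], [6, 3]].
If T = a₁ (x) b₁ (x) c₁ + a₂ (x) b₂ (x) c₂ then each S_k = c₁[k]·a₁b₁ᵀ + c₂[k]·a₂b₂ᵀ. S₀ and S₁ are linearly independent, so a₁b₁ᵀ and a₂b₂ᵀ must span the same plane of matrices: they are the rank-1 matrices of the form x·S₀ + y·S₁.
det(x·S₀ + y·S₁) is 27·x² − 27·xy − 54·y² = 27·(x − 2·y)(x + y), vanishing at (x:y) = (2:1) and (1:-1).
M₁ = 2·S₀ + S₁ = [[27, 0], [-9, 0]] = 9·[3, -1][1, 0]ᵀ and M₂ = S₀ − S₁ = [[0, 0], [9, 9]] = 9·[0, 1][1, 1]ᵀ, so take a₁ = [3, -1], b₁ = [1, 0], a₂ = [0, 1], b₂ = [1, 1].
Each slice is an integer combination of E₁ = a₁b₁ᵀ and E₂ = a₂b₂ᵀ: S₀ = 3·E₁ + 3·E₂, S₁ = 3·E₁ − 6·E₂, S₂ = −3·E₁ + 3·E₂; reading off coefficients, c₁ = [3, 3, -3] and c₂ = [3, -6, 3].
Hence T = [3, -1] (x) [1, 0] (x) [3, 3, -3] + [0, 1] (x) [1, 1] (x) [3, -6, 3], so rank(T) ≤ 2.
These bounds meet, so rank(T) = 2.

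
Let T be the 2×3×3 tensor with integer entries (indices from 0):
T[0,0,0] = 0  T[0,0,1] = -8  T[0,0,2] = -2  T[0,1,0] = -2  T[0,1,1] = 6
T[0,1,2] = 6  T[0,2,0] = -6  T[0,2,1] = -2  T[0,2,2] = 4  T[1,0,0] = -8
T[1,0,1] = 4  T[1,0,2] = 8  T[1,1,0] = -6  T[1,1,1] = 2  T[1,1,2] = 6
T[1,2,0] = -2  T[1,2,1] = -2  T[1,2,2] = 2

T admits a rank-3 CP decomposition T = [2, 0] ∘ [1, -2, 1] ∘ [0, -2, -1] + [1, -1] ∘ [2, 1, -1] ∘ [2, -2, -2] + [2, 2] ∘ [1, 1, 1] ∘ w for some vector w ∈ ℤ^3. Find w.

Subtract the known terms from T to get the rank-1 residual R = [2, 2] ∘ [1, 1, 1] ∘ w, so R[i,j,k] = a[i]·b[j]·w[k]. Pick indices with nonzero a[0]·b[0] = (2)·(1) = 2. Only the fibre through (0,0,·) is needed: R[0,0,:] = T[0,0,:] − Σₗ aₗ[0]bₗ[0]cₗ = [0, -8, -2] − (2)·(1)·[0, -2, -1] − (1)·(2)·[2, -2, -2] = [-4, 0, 4]. Then w[k] = R[0,0,k] / 2 for each k, giving w = [-4, 0, 4] / 2 = [-2, 0, 2].

w = [-2, 0, 2]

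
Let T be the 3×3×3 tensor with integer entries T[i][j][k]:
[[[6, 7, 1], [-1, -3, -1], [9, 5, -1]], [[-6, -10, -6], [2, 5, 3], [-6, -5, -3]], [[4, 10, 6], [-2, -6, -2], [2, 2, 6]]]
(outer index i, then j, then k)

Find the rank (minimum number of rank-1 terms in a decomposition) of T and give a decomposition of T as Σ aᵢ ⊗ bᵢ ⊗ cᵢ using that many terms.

Lower bound: the mode-1 unfolding of T (rows indexed by i, columns by (j,k) = (0,0), (0,1), (0,2), (1,0), (1,1), (1,2), (2,0), (2,1), (2,2)) is [[6, 7, 1, -1, -3, -1, 9, 5, -1], [-6, -10, -6, 2, 5, 3, -6, -5, -3], [4, 10, 6, -2, -6, -2, 2, 2, 6]].
There the 3×3 minor on rows i ∈ {0, 1, 2}, columns (j,k) ∈ {(0,0), (0,1), (0,2)} is det [[6, 7, 1], [-6, -10, -6], [4, 10, 6]] = 64 ≠ 0, so this unfolding has rank ≥ 3; CP rank is at least every unfolding rank, so rank(T) ≥ 3. (Unfolding ranks only ever bound the CP rank from below — rank(T) can be strictly larger than all of them — so the matching upper bound has to come from an explicit 3-term decomposition.)
Upper bound: T is a sum of 3 rank-1 terms, T = [1, -2, 2] ⊗ [2, -1, 1] ⊗ [1, 2, 2] + [1, -1, 2] ⊗ [1, -1, -1] ⊗ [0, 1, -1] + [2, -1, 0] ⊗ [1, 0, 2] ⊗ [2, 1, -1] (written with every a and b primitive with positive leading entry and the scale carried by c; CP decompositions are not unique, and this one is verified by expanding entrywise), so rank(T) ≤ 3.
These bounds meet, so rank(T) = 3.

rank(T) = 3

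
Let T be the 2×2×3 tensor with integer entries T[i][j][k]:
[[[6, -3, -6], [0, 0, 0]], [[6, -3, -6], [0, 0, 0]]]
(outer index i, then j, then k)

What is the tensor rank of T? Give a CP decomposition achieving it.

rank(T) = 1

Lower bound: T ≠ 0 (e.g. T[0,0,0] = 6), so rank(T) ≥ 1.
Upper bound: the mode-1 fibre T[:,0,0] = [6, 6] gives a = [1, 1] (primitive direction); the mode-2 fibre T[0,:,0] = [6, 0] gives b = [1, 0]; then c[k] = T[0,0,k] / (a[0]·b[0]) = [6, -3, -6] / 1 = [6, -3, -6].
Expanding [1, 1] ⊗ [1, 0] ⊗ [6, -3, -6] reproduces all 12 entries of T, so T = [1, 1] ⊗ [1, 0] ⊗ [6, -3, -6] and rank(T) ≤ 1.
These bounds meet, so rank(T) = 1.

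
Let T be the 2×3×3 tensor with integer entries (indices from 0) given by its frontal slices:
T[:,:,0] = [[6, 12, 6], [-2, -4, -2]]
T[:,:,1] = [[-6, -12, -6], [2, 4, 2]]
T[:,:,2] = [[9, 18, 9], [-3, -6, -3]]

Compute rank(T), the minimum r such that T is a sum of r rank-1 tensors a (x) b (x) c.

1

Lower bound: T ≠ 0 (e.g. T[0,0,0] = 6), so rank(T) ≥ 1.
Upper bound: if T = a (x) b (x) c then every fibre of T is a multiple of the corresponding factor, so read the factors off the fibres through the nonzero entry T[0,0,0] = 6.
The mode-1 fibre T[:,0,0] = [6, -2] gives a = (3, -1) (primitive direction); the mode-2 fibre T[0,:,0] = [6, 12, 6] gives b = (1, 2, 1); then c[k] = T[0,0,k] / (a[0]·b[0]) = [6, -6, 9] / 3 = (2, -2, 3).
Expanding (3, -1) (x) (1, 2, 1) (x) (2, -2, 3) reproduces all 18 entries of T, so T = (3, -1) (x) (1, 2, 1) (x) (2, -2, 3) and rank(T) ≤ 1.
These bounds meet, so rank(T) = 1.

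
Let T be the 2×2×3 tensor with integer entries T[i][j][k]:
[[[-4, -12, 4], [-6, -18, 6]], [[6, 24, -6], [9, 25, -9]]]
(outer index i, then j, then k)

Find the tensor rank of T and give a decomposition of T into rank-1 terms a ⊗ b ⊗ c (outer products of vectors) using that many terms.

Lower bound: the mode-1 unfolding of T (rows indexed by i, columns by (j,k) = (0,0), (0,1), (0,2), (1,0), (1,1), (1,2)) is [[-4, -12, 4, -6, -18, 6], [6, 24, -6, 9, 25, -9]].
There the 2×2 minor on rows i ∈ {0, 1}, columns (j,k) ∈ {(0,0), (0,1)} is det [[-4, -12], [6, 24]] = -24 ≠ 0, so this unfolding has rank ≥ 2; CP rank is at least every unfolding rank, so rank(T) ≥ 2. (Flattening ranks never certify an upper bound on CP rank; for that we must actually write T with 2 rank-1 terms.)
Upper bound — finding two terms. Write S_k = T[:,:,k] for the frontal slices: S₀ = [[-4, -6], [6, 9]], S₁ = [[-12, -18], [24, 25]], S₂ = [[4, 6], [-6, -9]].
If T = a₁ ⊗ b₁ ⊗ c₁ + a₂ ⊗ b₂ ⊗ c₂ then each S_k = c₁[k]·a₁b₁ᵀ + c₂[k]·a₂b₂ᵀ. S₀ and S₁ are linearly independent, so a₁b₁ᵀ and a₂b₂ᵀ must span the same plane of matrices: they are the rank-1 matrices of the form x·S₀ + y·S₁.
det(x·S₀ + y·S₁) is 44·xy + 132·y² = 44·(x + 3·y)(y), vanishing at (x:y) = (3:-1) and (1:0).
M₁ = 3·S₀ − S₁ = [[0, 0], [-6, 2]] = (-2)·[0, 1][3, -1]ᵀ and M₂ = S₀ = [[-4, -6], [6, 9]] = −[2, -3][2, 3]ᵀ, so take a₁ = [0, 1], b₁ = [3, -1], a₂ = [2, -3], b₂ = [2, 3].
Each slice is an integer combination of E₁ = a₁b₁ᵀ and E₂ = a₂b₂ᵀ: S₀ = −E₂, S₁ = 2·E₁ − 3·E₂, S₂ = E₂; reading off coefficients, c₁ = [0, 2, 0] and c₂ = [-1, -3, 1].
Hence T = [0, 1] ⊗ [3, -1] ⊗ [0, 2, 0] + [2, -3] ⊗ [2, 3] ⊗ [-1, -3, 1], so rank(T) ≤ 2.
These bounds meet, so rank(T) = 2.

rank(T) = 2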